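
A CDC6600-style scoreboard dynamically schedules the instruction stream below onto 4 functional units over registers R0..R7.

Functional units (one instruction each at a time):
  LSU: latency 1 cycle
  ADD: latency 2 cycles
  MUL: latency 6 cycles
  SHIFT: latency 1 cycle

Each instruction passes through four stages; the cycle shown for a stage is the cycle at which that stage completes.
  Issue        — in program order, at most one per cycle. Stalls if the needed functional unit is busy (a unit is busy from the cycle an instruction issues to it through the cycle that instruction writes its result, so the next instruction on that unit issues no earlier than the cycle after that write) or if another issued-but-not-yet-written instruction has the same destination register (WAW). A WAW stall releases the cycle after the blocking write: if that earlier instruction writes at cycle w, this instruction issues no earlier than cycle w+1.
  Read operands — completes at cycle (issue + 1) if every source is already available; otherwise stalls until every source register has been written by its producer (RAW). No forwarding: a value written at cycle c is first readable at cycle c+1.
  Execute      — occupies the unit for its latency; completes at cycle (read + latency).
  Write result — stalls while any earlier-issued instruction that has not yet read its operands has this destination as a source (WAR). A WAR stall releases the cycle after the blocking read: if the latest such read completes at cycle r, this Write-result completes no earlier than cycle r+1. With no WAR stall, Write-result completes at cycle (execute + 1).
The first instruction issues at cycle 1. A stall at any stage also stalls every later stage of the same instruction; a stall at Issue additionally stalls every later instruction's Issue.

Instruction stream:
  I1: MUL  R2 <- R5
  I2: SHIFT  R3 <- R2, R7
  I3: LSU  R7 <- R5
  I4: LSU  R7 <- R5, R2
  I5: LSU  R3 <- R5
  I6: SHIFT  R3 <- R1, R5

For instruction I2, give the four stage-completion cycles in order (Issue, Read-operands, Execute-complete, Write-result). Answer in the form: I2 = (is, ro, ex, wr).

I2 = (2, 10, 11, 12)

  I1 | 1 | 2 | 8 | 9
  I2 | 2 | 10 | 11 | 12   RAW R2: wait I1 write@9
  I3 | 3 | 4 | 5 | 11   WAR R7: wait I2 read@10
  I4 | 12 | 13 | 14 | 15   struct: LSU busy until I3 writes@11
  I5 | 16 | 17 | 18 | 19   struct: LSU busy until I4 writes@15
  I6 | 20 | 21 | 22 | 23   WAW R3: wait I5 write@19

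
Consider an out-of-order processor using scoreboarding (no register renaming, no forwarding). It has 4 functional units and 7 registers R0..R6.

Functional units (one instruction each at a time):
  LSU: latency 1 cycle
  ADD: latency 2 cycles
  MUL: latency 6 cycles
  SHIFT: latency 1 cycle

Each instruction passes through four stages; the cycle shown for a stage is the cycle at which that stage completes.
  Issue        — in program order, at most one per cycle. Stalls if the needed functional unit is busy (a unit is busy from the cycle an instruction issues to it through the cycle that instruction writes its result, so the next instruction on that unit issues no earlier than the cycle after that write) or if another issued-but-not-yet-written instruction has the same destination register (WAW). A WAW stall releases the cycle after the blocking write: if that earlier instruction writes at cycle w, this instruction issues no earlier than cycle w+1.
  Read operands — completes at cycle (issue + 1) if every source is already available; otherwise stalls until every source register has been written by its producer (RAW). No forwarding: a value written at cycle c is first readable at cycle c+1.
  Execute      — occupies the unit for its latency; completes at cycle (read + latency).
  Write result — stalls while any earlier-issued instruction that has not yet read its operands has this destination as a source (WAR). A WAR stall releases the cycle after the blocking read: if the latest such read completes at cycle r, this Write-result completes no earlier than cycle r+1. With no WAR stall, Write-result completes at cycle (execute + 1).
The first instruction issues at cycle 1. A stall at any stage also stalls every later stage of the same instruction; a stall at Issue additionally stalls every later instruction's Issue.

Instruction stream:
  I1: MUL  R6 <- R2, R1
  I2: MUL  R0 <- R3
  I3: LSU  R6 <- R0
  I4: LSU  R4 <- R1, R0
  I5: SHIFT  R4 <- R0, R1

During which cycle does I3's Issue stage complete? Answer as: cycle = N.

cycle = 11

t=1  I1→MUL
t=2  I1 RO
t=8  I1 EX
t=9  I1 WR R6
t=10  I2→MUL
t=11  I2 RO, I3→LSU
t=17  I2 EX
t=18  I2 WR R0
t=19  I3 RO
t=20  I3 EX
t=21  I3 WR R6
t=22  I4→LSU
t=23  I4 RO
t=24  I4 EX
t=25  I4 WR R4
t=26  I5→SHIFT
t=27  I5 RO
t=28  I5 EX
t=29  I5 WR R4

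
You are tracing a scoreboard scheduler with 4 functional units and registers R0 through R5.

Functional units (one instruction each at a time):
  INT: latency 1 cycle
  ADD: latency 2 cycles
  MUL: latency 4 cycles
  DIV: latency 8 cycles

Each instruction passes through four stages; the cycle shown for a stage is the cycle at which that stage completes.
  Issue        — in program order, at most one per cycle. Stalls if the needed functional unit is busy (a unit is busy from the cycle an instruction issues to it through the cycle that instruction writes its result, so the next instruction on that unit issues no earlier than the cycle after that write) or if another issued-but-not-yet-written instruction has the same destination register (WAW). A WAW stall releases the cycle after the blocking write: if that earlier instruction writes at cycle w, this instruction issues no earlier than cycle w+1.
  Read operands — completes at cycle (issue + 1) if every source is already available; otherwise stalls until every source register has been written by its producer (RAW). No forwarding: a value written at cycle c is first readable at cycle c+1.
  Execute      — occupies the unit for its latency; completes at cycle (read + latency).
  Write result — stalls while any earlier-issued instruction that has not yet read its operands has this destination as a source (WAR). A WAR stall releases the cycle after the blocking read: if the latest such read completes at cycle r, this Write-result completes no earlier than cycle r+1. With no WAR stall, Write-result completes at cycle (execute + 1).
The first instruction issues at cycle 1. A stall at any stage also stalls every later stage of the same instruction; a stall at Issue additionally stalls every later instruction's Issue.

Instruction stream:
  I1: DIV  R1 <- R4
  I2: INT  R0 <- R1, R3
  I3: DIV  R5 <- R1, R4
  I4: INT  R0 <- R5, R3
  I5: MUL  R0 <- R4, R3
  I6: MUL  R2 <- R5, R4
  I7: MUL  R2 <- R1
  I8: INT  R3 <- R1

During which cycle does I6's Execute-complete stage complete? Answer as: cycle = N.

I1  is:1  ro:2  ex:10  wr:11
I2  is:2  ro:12  ex:13  wr:14  — RAW R1: wait I1 write@11
I3  is:12  ro:13  ex:21  wr:22  — struct: DIV busy until I1 writes@11
I4  is:15  ro:23  ex:24  wr:25  — struct: INT busy until I2 writes@14, RAW R5: wait I3 write@22
I5  is:26  ro:27  ex:31  wr:32  — WAW R0: wait I4 write@25
I6  is:33  ro:34  ex:38  wr:39  — struct: MUL busy until I5 writes@32
I7  is:40  ro:41  ex:45  wr:46  — struct: MUL busy until I6 writes@39
I8  is:41  ro:42  ex:43  wr:44

cycle = 38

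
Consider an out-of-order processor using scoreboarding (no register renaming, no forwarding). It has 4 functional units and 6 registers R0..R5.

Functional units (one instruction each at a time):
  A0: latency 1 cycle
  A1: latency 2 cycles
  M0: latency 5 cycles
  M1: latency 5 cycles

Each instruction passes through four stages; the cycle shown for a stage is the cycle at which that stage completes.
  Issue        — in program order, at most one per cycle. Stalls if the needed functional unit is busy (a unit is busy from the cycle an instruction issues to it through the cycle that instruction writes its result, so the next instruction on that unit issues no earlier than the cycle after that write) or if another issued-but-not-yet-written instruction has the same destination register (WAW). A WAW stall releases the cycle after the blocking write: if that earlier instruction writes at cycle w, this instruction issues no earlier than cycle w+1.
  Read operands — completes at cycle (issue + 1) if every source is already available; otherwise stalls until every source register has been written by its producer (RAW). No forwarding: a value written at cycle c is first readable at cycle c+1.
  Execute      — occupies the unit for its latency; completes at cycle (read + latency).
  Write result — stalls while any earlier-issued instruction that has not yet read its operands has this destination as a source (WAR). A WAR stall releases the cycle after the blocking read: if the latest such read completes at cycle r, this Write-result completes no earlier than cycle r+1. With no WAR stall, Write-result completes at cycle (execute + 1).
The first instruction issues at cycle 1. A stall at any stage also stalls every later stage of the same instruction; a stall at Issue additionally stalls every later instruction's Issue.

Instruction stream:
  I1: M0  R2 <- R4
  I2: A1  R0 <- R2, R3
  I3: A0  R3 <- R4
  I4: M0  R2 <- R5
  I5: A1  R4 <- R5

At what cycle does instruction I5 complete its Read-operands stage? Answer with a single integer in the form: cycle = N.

cycle = 14

I1 -> (1, 2, 7, 8)
I2 -> (2, 9, 11, 12)  // RAW R2: wait I1 write@8
I3 -> (3, 4, 5, 10)  // WAR R3: wait I2 read@9
I4 -> (9, 10, 15, 16)  // struct: M0 busy until I1 writes@8
I5 -> (13, 14, 16, 17)  // struct: A1 busy until I2 writes@12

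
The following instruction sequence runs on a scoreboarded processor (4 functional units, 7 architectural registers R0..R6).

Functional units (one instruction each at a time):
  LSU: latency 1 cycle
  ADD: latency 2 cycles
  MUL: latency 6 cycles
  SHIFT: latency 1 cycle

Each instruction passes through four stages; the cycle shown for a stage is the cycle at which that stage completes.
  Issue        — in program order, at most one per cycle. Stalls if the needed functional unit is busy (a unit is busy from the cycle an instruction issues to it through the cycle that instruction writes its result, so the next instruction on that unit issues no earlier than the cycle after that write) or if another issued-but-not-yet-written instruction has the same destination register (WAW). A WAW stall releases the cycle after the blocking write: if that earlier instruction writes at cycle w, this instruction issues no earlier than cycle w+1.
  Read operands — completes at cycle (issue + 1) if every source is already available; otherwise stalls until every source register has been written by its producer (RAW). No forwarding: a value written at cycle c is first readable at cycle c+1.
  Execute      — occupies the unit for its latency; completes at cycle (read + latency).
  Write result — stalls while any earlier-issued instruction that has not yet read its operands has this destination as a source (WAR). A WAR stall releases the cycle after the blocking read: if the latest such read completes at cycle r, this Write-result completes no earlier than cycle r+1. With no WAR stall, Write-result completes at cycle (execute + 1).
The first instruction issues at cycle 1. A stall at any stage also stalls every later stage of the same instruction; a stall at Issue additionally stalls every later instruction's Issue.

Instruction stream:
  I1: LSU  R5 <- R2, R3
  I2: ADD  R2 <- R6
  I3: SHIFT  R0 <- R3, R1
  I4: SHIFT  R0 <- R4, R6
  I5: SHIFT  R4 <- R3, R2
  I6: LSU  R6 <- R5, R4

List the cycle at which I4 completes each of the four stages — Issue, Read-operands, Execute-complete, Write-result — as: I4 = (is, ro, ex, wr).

I4 = (7, 8, 9, 10)

I1: IS=1 RO=2 EX=3 WR=4
I2: IS=2 RO=3 EX=5 WR=6
I3: IS=3 RO=4 EX=5 WR=6
I4: IS=7 RO=8 EX=9 WR=10  [struct: SHIFT busy until I3 writes@6]
I5: IS=11 RO=12 EX=13 WR=14  [struct: SHIFT busy until I4 writes@10]
I6: IS=12 RO=15 EX=16 WR=17  [RAW R4: wait I5 write@14]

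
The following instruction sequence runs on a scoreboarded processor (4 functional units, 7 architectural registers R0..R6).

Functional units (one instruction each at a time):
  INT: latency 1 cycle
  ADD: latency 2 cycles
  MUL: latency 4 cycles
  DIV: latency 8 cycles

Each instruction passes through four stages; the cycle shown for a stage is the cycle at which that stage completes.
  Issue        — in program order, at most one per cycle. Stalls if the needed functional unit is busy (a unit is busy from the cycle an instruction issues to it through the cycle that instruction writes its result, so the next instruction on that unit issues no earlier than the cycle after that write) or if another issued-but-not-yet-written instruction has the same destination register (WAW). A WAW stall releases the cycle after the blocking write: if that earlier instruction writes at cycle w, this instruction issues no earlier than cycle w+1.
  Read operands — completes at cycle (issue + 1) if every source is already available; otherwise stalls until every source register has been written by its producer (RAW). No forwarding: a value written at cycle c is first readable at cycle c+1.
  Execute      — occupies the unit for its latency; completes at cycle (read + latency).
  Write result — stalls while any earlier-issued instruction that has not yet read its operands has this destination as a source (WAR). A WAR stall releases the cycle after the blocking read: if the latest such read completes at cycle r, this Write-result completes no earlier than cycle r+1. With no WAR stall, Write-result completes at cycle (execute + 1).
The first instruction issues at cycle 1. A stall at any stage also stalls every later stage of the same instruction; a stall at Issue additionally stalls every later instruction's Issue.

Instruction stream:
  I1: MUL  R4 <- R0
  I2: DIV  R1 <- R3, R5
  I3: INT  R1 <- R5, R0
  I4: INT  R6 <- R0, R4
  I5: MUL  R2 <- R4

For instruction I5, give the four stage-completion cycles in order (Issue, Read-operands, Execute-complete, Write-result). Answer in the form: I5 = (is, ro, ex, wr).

I5 = (18, 19, 23, 24)

[1] I1→MUL
[2] I1 RO; I2→DIV
[3] I2 RO
[6] I1 EX
[7] I1 WR R4
[11] I2 EX
[12] I2 WR R1
[13] I3→INT
[14] I3 RO
[15] I3 EX
[16] I3 WR R1
[17] I4→INT
[18] I4 RO; I5→MUL
[19] I4 EX; I5 RO
[20] I4 WR R6
[23] I5 EX
[24] I5 WR R2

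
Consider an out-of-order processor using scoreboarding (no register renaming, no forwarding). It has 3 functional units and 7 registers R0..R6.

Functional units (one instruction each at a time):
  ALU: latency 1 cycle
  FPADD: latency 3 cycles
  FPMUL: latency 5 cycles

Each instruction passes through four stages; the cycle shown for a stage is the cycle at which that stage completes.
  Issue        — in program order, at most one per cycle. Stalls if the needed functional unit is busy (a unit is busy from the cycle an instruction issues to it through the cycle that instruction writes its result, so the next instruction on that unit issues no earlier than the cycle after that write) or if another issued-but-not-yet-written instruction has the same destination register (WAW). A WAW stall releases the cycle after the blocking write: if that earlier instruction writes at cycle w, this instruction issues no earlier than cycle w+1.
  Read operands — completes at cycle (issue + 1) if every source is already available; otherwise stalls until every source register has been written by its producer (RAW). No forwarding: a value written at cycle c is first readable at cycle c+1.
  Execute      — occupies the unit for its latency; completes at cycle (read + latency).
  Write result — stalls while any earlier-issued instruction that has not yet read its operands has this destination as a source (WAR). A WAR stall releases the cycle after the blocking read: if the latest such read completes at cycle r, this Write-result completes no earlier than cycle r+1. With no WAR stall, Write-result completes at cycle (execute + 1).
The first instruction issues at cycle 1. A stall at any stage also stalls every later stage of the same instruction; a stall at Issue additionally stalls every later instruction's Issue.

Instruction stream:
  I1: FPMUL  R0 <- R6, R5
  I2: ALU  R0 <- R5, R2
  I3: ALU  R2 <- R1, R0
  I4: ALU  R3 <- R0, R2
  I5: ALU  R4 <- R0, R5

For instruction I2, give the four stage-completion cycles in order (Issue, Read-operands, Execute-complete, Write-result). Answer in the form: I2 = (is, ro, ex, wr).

I2 = (9, 10, 11, 12)

1) issue 1, read 2, done 7, write 8
2) issue 9, read 10, done 11, write 12  <WAW R0: wait I1 write@8>
3) issue 13, read 14, done 15, write 16  <struct: ALU busy until I2 writes@12>
4) issue 17, read 18, done 19, write 20  <struct: ALU busy until I3 writes@16>
5) issue 21, read 22, done 23, write 24  <struct: ALU busy until I4 writes@20>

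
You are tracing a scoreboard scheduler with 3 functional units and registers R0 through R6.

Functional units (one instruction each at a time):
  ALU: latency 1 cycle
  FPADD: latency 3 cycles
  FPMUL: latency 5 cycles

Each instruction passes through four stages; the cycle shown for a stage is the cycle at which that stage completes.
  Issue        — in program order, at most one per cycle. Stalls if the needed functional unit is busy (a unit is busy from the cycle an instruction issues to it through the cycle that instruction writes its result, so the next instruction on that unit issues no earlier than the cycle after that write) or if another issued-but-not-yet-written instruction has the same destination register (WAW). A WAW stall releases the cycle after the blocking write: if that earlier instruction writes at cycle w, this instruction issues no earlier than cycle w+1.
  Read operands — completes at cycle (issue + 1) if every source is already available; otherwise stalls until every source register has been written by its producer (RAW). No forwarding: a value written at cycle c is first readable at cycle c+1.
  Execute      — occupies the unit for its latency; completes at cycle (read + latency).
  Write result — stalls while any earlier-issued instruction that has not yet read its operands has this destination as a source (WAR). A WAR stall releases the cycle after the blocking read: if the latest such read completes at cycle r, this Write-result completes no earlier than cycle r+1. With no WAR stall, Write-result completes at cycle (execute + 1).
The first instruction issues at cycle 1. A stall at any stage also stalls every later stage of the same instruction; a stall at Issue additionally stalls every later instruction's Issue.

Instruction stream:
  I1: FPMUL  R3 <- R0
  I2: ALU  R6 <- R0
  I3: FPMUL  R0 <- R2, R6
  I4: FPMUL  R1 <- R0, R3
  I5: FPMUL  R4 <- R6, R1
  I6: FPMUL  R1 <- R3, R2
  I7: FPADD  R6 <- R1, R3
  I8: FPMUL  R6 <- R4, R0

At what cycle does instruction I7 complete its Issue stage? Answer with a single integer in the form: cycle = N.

c1: I1→FPMUL
c2: I1 RO, I2→ALU
c3: I2 RO
c4: I2 EX
c5: I2 WR R6
c7: I1 EX
c8: I1 WR R3
c9: I3→FPMUL
c10: I3 RO
c15: I3 EX
c16: I3 WR R0
c17: I4→FPMUL
c18: I4 RO
c23: I4 EX
c24: I4 WR R1
c25: I5→FPMUL
c26: I5 RO
c31: I5 EX
c32: I5 WR R4
c33: I6→FPMUL
c34: I6 RO, I7→FPADD
c39: I6 EX
c40: I6 WR R1
c41: I7 RO
c44: I7 EX
c45: I7 WR R6
c46: I8→FPMUL
c47: I8 RO
c52: I8 EX
c53: I8 WR R6

cycle = 34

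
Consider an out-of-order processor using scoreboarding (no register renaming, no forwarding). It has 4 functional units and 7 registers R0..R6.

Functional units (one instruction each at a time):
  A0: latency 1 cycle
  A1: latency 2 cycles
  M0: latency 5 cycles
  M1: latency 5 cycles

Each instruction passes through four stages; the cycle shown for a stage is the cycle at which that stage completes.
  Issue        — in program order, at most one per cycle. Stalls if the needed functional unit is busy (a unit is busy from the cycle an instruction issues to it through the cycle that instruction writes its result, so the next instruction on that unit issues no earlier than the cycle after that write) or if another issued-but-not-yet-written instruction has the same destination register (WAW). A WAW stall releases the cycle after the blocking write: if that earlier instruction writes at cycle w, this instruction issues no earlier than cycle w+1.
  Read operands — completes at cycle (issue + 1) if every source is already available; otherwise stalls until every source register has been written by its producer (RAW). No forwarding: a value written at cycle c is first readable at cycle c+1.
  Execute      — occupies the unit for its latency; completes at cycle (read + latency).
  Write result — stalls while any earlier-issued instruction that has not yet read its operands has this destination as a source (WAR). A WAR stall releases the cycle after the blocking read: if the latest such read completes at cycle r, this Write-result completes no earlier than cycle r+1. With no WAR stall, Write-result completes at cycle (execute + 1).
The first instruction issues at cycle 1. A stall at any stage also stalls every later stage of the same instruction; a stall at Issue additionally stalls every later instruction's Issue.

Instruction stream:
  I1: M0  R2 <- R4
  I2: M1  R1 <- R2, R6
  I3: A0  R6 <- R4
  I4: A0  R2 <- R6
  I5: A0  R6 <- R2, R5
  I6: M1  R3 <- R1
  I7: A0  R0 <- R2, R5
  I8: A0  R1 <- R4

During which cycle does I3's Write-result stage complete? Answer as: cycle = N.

cycle = 10

[I1] 1/2/7/8
[I2] 2/9/14/15  (RAW R2: wait I1 write@8)
[I3] 3/4/5/10  (WAR R6: wait I2 read@9)
[I4] 11/12/13/14  (struct: A0 busy until I3 writes@10)
[I5] 15/16/17/18  (struct: A0 busy until I4 writes@14)
[I6] 16/17/22/23
[I7] 19/20/21/22  (struct: A0 busy until I5 writes@18)
[I8] 23/24/25/26  (struct: A0 busy until I7 writes@22)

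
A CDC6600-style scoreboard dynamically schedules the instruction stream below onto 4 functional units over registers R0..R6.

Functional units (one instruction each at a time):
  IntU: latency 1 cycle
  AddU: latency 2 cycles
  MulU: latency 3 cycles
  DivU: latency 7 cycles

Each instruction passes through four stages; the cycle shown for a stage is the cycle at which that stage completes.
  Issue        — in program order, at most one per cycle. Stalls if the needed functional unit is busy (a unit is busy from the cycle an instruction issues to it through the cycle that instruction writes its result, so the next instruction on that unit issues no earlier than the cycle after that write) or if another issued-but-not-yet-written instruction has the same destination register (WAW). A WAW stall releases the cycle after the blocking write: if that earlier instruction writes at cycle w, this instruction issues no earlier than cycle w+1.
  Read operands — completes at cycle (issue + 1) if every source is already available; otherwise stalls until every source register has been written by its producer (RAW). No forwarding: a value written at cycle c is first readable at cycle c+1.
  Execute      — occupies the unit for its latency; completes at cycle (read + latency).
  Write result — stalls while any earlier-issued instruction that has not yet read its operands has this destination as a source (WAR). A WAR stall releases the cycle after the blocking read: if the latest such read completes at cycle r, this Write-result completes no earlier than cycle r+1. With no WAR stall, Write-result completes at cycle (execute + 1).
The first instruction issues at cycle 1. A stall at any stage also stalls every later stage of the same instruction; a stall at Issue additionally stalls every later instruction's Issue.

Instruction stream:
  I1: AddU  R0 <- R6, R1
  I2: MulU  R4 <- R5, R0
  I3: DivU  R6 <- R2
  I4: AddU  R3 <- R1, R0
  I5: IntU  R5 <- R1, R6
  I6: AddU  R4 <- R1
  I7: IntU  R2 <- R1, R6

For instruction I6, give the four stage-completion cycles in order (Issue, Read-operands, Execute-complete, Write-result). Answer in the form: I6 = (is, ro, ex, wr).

I6 = (11, 12, 14, 15)

1) issue 1, read 2, done 4, write 5
2) issue 2, read 6, done 9, write 10  <RAW R0: wait I1 write@5>
3) issue 3, read 4, done 11, write 12
4) issue 6, read 7, done 9, write 10  <struct: AddU busy until I1 writes@5>
5) issue 7, read 13, done 14, write 15  <RAW R6: wait I3 write@12>
6) issue 11, read 12, done 14, write 15  <struct: AddU busy until I4 writes@10>
7) issue 16, read 17, done 18, write 19  <struct: IntU busy until I5 writes@15>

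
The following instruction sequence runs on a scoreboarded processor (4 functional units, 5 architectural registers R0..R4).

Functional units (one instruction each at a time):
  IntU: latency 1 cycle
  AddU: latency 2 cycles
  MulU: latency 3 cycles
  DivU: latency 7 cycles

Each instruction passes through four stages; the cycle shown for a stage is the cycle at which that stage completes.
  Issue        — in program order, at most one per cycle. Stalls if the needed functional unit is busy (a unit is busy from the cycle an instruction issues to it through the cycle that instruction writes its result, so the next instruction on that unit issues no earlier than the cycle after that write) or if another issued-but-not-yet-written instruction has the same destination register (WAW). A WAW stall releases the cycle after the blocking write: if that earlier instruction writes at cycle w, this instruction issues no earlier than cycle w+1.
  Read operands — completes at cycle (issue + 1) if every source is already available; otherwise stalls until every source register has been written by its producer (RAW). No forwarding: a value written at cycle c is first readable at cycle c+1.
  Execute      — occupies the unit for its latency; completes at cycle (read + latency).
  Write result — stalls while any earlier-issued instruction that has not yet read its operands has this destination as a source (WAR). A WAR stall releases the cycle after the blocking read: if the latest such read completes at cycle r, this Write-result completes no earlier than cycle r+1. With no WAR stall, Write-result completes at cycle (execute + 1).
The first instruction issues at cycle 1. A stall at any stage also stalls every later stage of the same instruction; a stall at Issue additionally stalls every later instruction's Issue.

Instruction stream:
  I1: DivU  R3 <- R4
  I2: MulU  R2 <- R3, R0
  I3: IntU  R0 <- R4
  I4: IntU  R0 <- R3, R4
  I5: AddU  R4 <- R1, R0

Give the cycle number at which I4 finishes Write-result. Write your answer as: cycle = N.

cycle = 16

1) issue 1, read 2, done 9, write 10
2) issue 2, read 11, done 14, write 15  <RAW R3: wait I1 write@10>
3) issue 3, read 4, done 5, write 12  <WAR R0: wait I2 read@11>
4) issue 13, read 14, done 15, write 16  <struct: IntU busy until I3 writes@12>
5) issue 14, read 17, done 19, write 20  <RAW R0: wait I4 write@16>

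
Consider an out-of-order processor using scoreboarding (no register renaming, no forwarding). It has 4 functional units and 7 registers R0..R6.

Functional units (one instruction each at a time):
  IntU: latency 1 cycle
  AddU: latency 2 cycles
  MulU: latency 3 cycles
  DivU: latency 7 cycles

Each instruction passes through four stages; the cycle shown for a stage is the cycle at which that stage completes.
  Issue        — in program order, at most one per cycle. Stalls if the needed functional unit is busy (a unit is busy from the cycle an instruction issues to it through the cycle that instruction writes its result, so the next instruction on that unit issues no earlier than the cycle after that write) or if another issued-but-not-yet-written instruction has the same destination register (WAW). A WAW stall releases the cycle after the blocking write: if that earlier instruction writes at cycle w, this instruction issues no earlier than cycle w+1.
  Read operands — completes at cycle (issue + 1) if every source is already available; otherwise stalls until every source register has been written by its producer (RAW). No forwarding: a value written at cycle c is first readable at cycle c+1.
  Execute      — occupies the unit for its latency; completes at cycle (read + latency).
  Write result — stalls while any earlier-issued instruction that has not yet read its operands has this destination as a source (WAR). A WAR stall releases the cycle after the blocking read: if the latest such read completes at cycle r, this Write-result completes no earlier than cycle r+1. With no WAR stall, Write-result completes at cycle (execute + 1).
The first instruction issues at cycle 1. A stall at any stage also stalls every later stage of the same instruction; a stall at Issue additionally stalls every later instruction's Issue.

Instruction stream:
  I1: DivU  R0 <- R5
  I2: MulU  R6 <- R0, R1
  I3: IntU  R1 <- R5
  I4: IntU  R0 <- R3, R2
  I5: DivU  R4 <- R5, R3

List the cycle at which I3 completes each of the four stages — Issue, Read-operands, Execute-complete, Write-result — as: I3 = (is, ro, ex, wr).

c1: issue I1 (DivU)
c2: I1 read-ops | issue I2 (MulU)
c3: issue I3 (IntU)
c4: I3 read-ops
c5: I3 finished on IntU
c9: I1 finished on DivU
c10: I1→R0
c11: I2 read-ops
c12: I3→R1
c13: issue I4 (IntU)
c14: I2 finished on MulU | I4 read-ops | issue I5 (DivU)
c15: I2→R6 | I4 finished on IntU | I5 read-ops
c16: I4→R0
c22: I5 finished on DivU
c23: I5→R4

I3 = (3, 4, 5, 12)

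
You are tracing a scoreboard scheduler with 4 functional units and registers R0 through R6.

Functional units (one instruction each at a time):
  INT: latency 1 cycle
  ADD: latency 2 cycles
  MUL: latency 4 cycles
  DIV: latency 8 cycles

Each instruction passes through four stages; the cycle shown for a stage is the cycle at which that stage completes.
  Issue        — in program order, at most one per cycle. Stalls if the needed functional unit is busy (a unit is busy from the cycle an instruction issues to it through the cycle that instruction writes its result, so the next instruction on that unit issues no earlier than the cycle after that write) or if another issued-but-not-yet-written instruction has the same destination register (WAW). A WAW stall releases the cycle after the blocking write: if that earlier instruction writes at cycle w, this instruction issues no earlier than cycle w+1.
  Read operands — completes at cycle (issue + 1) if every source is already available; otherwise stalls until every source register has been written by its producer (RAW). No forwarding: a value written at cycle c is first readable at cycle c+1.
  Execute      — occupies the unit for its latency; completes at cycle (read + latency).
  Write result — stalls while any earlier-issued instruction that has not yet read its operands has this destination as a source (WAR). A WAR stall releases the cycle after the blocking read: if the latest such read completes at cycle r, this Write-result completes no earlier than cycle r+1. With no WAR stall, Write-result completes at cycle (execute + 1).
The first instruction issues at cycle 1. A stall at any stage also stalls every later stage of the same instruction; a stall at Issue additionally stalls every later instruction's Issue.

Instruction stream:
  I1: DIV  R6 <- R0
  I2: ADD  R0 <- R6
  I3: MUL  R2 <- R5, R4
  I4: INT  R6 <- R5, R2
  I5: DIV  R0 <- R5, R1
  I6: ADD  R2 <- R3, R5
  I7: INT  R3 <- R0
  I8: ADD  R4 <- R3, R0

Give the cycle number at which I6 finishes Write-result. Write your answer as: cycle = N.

I1: IS=1 RO=2 EX=10 WR=11
I2: IS=2 RO=12 EX=14 WR=15  [RAW R6: wait I1 write@11]
I3: IS=3 RO=4 EX=8 WR=9
I4: IS=12 RO=13 EX=14 WR=15  [WAW R6: wait I1 write@11]
I5: IS=16 RO=17 EX=25 WR=26  [WAW R0: wait I2 write@15]
I6: IS=17 RO=18 EX=20 WR=21
I7: IS=18 RO=27 EX=28 WR=29  [RAW R0: wait I5 write@26]
I8: IS=22 RO=30 EX=32 WR=33  [struct: ADD busy until I6 writes@21; RAW R3: wait I7 write@29]

cycle = 21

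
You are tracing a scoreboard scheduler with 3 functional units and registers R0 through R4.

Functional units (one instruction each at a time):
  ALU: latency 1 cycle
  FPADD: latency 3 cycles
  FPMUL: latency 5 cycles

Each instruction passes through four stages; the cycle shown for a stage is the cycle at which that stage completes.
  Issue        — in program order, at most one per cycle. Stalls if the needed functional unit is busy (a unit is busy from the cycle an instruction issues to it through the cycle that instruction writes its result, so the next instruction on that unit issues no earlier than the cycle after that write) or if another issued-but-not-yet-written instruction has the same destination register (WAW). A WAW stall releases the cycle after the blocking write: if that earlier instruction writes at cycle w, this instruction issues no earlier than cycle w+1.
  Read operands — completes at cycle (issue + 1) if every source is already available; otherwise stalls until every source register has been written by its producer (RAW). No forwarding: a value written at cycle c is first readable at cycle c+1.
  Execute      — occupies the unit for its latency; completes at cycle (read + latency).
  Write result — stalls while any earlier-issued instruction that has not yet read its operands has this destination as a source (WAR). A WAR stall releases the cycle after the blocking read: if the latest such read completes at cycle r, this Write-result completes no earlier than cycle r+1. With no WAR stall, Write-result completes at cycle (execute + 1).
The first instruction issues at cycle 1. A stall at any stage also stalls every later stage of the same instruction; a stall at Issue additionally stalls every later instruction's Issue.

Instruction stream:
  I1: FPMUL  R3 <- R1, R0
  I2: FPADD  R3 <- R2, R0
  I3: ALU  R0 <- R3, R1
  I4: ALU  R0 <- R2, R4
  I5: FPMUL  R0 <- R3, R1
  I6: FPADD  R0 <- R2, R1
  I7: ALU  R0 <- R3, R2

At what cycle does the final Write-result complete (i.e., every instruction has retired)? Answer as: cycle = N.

t=1  issue I1 (FPMUL)
t=2  I1 read-ops
t=7  I1 finished on FPMUL
t=8  I1→R3
t=9  issue I2 (FPADD)
t=10  I2 read-ops, issue I3 (ALU)
t=13  I2 finished on FPADD
t=14  I2→R3
t=15  I3 read-ops
t=16  I3 finished on ALU
t=17  I3→R0
t=18  issue I4 (ALU)
t=19  I4 read-ops
t=20  I4 finished on ALU
t=21  I4→R0
t=22  issue I5 (FPMUL)
t=23  I5 read-ops
t=28  I5 finished on FPMUL
t=29  I5→R0
t=30  issue I6 (FPADD)
t=31  I6 read-ops
t=34  I6 finished on FPADD
t=35  I6→R0
t=36  issue I7 (ALU)
t=37  I7 read-ops
t=38  I7 finished on ALU
t=39  I7→R0

cycle = 39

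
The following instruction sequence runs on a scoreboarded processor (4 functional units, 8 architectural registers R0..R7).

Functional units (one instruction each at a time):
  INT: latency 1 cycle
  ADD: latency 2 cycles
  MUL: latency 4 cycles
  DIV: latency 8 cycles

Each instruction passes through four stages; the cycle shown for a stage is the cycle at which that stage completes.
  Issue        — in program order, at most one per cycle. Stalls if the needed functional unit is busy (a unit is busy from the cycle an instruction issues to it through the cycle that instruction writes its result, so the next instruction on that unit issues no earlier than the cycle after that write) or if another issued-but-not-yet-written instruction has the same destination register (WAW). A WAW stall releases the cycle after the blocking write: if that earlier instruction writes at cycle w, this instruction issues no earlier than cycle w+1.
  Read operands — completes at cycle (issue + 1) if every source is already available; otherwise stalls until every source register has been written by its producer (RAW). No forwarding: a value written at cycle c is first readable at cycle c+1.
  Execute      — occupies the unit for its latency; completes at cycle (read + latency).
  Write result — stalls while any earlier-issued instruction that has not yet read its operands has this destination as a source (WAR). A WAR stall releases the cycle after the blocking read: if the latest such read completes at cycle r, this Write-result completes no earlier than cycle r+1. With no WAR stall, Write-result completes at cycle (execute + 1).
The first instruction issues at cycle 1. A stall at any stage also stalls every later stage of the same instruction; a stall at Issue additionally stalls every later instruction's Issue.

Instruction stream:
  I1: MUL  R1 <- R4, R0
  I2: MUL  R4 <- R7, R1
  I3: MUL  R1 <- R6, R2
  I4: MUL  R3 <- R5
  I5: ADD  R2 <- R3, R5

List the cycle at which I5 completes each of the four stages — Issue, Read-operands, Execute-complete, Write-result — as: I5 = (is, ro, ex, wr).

I5 = (23, 29, 31, 32)

1) issue 1, read 2, done 6, write 7
2) issue 8, read 9, done 13, write 14  <struct: MUL busy until I1 writes@7>
3) issue 15, read 16, done 20, write 21  <struct: MUL busy until I2 writes@14>
4) issue 22, read 23, done 27, write 28  <struct: MUL busy until I3 writes@21>
5) issue 23, read 29, done 31, write 32  <RAW R3: wait I4 write@28>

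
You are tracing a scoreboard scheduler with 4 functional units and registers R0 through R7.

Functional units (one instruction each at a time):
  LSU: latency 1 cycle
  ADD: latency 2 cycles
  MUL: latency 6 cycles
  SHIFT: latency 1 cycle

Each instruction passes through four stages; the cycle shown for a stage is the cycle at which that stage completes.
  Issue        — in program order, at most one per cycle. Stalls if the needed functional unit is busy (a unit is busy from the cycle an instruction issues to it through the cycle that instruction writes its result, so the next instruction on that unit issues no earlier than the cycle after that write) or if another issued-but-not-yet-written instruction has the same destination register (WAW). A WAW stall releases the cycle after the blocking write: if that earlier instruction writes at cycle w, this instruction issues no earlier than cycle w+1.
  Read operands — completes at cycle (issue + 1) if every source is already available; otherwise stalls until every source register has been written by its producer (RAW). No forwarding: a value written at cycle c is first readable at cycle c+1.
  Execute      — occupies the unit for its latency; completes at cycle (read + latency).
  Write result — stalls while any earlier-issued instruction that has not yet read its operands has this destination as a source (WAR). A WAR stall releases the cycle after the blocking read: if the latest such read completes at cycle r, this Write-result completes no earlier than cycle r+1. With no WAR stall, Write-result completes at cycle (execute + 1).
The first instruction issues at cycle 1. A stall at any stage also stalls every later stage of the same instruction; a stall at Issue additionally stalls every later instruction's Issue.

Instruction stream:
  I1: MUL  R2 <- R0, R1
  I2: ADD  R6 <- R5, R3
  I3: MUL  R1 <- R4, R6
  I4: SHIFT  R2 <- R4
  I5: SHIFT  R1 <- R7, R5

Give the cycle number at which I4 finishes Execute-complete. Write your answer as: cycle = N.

I1  is:1  ro:2  ex:8  wr:9
I2  is:2  ro:3  ex:5  wr:6
I3  is:10  ro:11  ex:17  wr:18  — struct: MUL busy until I1 writes@9
I4  is:11  ro:12  ex:13  wr:14
I5  is:19  ro:20  ex:21  wr:22  — WAW R1: wait I3 write@18

cycle = 13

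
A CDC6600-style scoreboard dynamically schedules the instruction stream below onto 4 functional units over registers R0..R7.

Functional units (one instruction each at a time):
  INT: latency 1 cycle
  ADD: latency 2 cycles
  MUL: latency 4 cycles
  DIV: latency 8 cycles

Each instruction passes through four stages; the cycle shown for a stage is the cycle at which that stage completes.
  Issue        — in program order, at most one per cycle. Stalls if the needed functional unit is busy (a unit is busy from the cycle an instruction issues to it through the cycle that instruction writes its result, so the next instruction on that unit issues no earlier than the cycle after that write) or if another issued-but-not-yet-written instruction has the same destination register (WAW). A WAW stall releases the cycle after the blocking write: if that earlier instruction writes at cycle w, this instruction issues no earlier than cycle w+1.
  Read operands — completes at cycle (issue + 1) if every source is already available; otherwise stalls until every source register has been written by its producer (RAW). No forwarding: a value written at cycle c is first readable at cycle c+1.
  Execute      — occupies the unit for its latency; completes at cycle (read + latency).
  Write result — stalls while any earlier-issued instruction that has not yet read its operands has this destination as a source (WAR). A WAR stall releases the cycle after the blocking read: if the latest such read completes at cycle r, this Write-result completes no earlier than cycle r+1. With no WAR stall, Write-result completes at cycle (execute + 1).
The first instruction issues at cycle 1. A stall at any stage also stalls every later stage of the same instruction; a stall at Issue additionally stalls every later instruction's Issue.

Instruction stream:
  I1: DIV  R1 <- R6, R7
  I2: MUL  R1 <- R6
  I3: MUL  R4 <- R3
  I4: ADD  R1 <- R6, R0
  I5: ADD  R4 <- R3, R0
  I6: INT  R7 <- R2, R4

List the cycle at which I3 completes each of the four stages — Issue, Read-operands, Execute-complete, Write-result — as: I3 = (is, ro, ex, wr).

I3 = (19, 20, 24, 25)

[I1] 1/2/10/11
[I2] 12/13/17/18  (WAW R1: wait I1 write@11)
[I3] 19/20/24/25  (struct: MUL busy until I2 writes@18)
[I4] 20/21/23/24
[I5] 26/27/29/30  (WAW R4: wait I3 write@25)
[I6] 27/31/32/33  (RAW R4: wait I5 write@30)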